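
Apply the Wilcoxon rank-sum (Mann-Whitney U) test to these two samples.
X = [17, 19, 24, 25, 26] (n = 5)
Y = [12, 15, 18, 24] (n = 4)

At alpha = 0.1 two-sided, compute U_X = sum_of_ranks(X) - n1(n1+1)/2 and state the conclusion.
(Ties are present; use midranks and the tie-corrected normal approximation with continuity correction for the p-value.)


Step 1: Combine and sort all 9 observations; assign midranks.
sorted (value, group): (12,Y), (15,Y), (17,X), (18,Y), (19,X), (24,X), (24,Y), (25,X), (26,X)
ranks: 12->1, 15->2, 17->3, 18->4, 19->5, 24->6.5, 24->6.5, 25->8, 26->9
Step 2: Rank sum for X: R1 = 3 + 5 + 6.5 + 8 + 9 = 31.5.
Step 3: U_X = R1 - n1(n1+1)/2 = 31.5 - 5*6/2 = 31.5 - 15 = 16.5.
       U_Y = n1*n2 - U_X = 20 - 16.5 = 3.5.
Step 4: Ties are present, so use the tie-corrected normal approximation (with continuity correction) for the p-value.
Step 5: p-value = 0.139983; compare to alpha = 0.1. fail to reject H0.

U_X = 16.5, p = 0.139983, fail to reject H0 at alpha = 0.1.


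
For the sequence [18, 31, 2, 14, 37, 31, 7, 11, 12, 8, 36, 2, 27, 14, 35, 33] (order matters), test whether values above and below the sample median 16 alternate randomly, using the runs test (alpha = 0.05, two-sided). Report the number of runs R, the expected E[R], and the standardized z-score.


Step 1: Compute median = 16; label A = above, B = below.
Labels in order: AABBAABBBBABABAA  (n_A = 8, n_B = 8)
Step 2: Count runs R = 9.
Step 3: Under H0 (random ordering), E[R] = 2*n_A*n_B/(n_A+n_B) + 1 = 2*8*8/16 + 1 = 9.0000.
        Var[R] = 2*n_A*n_B*(2*n_A*n_B - n_A - n_B) / ((n_A+n_B)^2 * (n_A+n_B-1)) = 14336/3840 = 3.7333.
        SD[R] = 1.9322.
Step 4: R = E[R], so z = 0 with no continuity correction.
Step 5: Two-sided p-value via normal approximation = 2*(1 - Phi(|z|)) = 1.000000.
Step 6: alpha = 0.05. fail to reject H0.

R = 9, z = 0.0000, p = 1.000000, fail to reject H0.


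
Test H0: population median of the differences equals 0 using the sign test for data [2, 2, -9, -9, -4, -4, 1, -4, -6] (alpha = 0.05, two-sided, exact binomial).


Step 1: Discard zero differences. Original n = 9; n_eff = number of nonzero differences = 9.
Nonzero differences (with sign): +2, +2, -9, -9, -4, -4, +1, -4, -6
Step 2: Count signs: positive = 3, negative = 6.
Step 3: Under H0: P(positive) = 0.5, so the number of positives S ~ Bin(9, 0.5).
Step 4: Two-sided exact p-value = sum of Bin(9,0.5) probabilities at or below the observed probability = 0.507812.
Step 5: alpha = 0.05. fail to reject H0.

n_eff = 9, pos = 3, neg = 6, p = 0.507812, fail to reject H0.


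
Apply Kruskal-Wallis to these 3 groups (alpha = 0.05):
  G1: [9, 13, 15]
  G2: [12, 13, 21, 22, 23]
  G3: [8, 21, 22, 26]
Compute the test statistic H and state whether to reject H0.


Step 1: Combine all N = 12 observations and assign midranks.
sorted (value, group, rank): (8,G3,1), (9,G1,2), (12,G2,3), (13,G1,4.5), (13,G2,4.5), (15,G1,6), (21,G2,7.5), (21,G3,7.5), (22,G2,9.5), (22,G3,9.5), (23,G2,11), (26,G3,12)
Step 2: Sum ranks within each group.
R_1 = 12.5 (n_1 = 3)
R_2 = 35.5 (n_2 = 5)
R_3 = 30 (n_3 = 4)
Step 3: H = 12/(N(N+1)) * sum(R_i^2/n_i) - 3(N+1)
     = 12/(12*13) * (12.5^2/3 + 35.5^2/5 + 30^2/4) - 3*13
     = 0.076923 * 529.133 - 39
     = 1.702564.
Step 4: Ties present; correction factor C = 1 - 18/(12^3 - 12) = 0.989510. Corrected H = 1.702564 / 0.989510 = 1.720612.
Step 5: Under H0, H ~ chi^2(2); p-value = 0.423033.
Step 6: alpha = 0.05. fail to reject H0.

H = 1.7206, df = 2, p = 0.423033, fail to reject H0.


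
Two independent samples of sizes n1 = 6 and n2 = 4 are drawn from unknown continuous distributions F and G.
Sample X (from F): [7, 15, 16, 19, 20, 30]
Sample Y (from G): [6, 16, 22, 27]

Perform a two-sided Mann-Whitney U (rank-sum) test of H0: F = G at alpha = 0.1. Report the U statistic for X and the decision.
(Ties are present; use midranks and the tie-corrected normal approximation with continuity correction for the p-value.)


Step 1: Combine and sort all 10 observations; assign midranks.
sorted (value, group): (6,Y), (7,X), (15,X), (16,X), (16,Y), (19,X), (20,X), (22,Y), (27,Y), (30,X)
ranks: 6->1, 7->2, 15->3, 16->4.5, 16->4.5, 19->6, 20->7, 22->8, 27->9, 30->10
Step 2: Rank sum for X: R1 = 2 + 3 + 4.5 + 6 + 7 + 10 = 32.5.
Step 3: U_X = R1 - n1(n1+1)/2 = 32.5 - 6*7/2 = 32.5 - 21 = 11.5.
       U_Y = n1*n2 - U_X = 24 - 11.5 = 12.5.
Step 4: Ties are present, so use the tie-corrected normal approximation (with continuity correction) for the p-value.
Step 5: p-value = 1.000000; compare to alpha = 0.1. fail to reject H0.

U_X = 11.5, p = 1.000000, fail to reject H0 at alpha = 0.1.


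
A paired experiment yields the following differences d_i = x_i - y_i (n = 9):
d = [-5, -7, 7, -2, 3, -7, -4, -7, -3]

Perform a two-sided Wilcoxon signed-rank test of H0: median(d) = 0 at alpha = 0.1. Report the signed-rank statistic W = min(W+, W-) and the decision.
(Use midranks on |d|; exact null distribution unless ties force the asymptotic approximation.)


Step 1: Drop any zero differences (none here) and take |d_i|.
|d| = [5, 7, 7, 2, 3, 7, 4, 7, 3]
Step 2: Midrank |d_i| (ties get averaged ranks).
ranks: |5|->5, |7|->7.5, |7|->7.5, |2|->1, |3|->2.5, |7|->7.5, |4|->4, |7|->7.5, |3|->2.5
Step 3: Attach original signs; sum ranks with positive sign and with negative sign.
W+ = 7.5 + 2.5 = 10
W- = 5 + 7.5 + 1 + 7.5 + 4 + 7.5 + 2.5 = 35
(Check: W+ + W- = 45 should equal n(n+1)/2 = 45.)
Step 4: Test statistic W = min(W+, W-) = 10.
Step 5: Ties in |d|, so use the tie-corrected normal approximation.
        E[W] = n(n+1)/4 = 9*10/4 = 22.5.
        Tie groups: |d|=3 (t=2), |d|=7 (t=4); sum(t^3 - t) = 66.
        Var[W] = n(n+1)(2n+1)/24 - sum(t^3-t)/48 = 1710/24 - 66/48 = 69.875.
        z = (W - E[W]) / sqrt(Var[W]) = (10 - 22.5) / 8.3591 = -1.4954.
        Two-sided p = 2*Phi(z) = 0.134818.
Step 6: alpha = 0.1. fail to reject H0.

W+ = 10, W- = 35, W = min = 10, p = 0.134818, fail to reject H0.


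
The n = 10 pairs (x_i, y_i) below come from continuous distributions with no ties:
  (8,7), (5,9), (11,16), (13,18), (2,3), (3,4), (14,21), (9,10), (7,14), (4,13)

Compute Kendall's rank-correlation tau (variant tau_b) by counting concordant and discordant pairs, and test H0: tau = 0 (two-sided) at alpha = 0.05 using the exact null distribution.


Step 1: Enumerate the 45 unordered pairs (i,j) with i<j and classify each by sign(x_j-x_i) * sign(y_j-y_i).
  (1,2):dx=-3,dy=+2->D; (1,3):dx=+3,dy=+9->C; (1,4):dx=+5,dy=+11->C; (1,5):dx=-6,dy=-4->C
  (1,6):dx=-5,dy=-3->C; (1,7):dx=+6,dy=+14->C; (1,8):dx=+1,dy=+3->C; (1,9):dx=-1,dy=+7->D
  (1,10):dx=-4,dy=+6->D; (2,3):dx=+6,dy=+7->C; (2,4):dx=+8,dy=+9->C; (2,5):dx=-3,dy=-6->C
  (2,6):dx=-2,dy=-5->C; (2,7):dx=+9,dy=+12->C; (2,8):dx=+4,dy=+1->C; (2,9):dx=+2,dy=+5->C
  (2,10):dx=-1,dy=+4->D; (3,4):dx=+2,dy=+2->C; (3,5):dx=-9,dy=-13->C; (3,6):dx=-8,dy=-12->C
  (3,7):dx=+3,dy=+5->C; (3,8):dx=-2,dy=-6->C; (3,9):dx=-4,dy=-2->C; (3,10):dx=-7,dy=-3->C
  (4,5):dx=-11,dy=-15->C; (4,6):dx=-10,dy=-14->C; (4,7):dx=+1,dy=+3->C; (4,8):dx=-4,dy=-8->C
  (4,9):dx=-6,dy=-4->C; (4,10):dx=-9,dy=-5->C; (5,6):dx=+1,dy=+1->C; (5,7):dx=+12,dy=+18->C
  (5,8):dx=+7,dy=+7->C; (5,9):dx=+5,dy=+11->C; (5,10):dx=+2,dy=+10->C; (6,7):dx=+11,dy=+17->C
  (6,8):dx=+6,dy=+6->C; (6,9):dx=+4,dy=+10->C; (6,10):dx=+1,dy=+9->C; (7,8):dx=-5,dy=-11->C
  (7,9):dx=-7,dy=-7->C; (7,10):dx=-10,dy=-8->C; (8,9):dx=-2,dy=+4->D; (8,10):dx=-5,dy=+3->D
  (9,10):dx=-3,dy=-1->C
Step 2: C = 39, D = 6, total pairs = 45.
Step 3: tau = (C - D)/(n(n-1)/2) = (39 - 6)/45 = 0.733333.
Step 4: Exact two-sided p-value (enumerate n! = 3628800 permutations of y under H0): p = 0.002213.
Step 5: alpha = 0.05. reject H0.

tau_b = 0.7333 (C=39, D=6), p = 0.002213, reject H0.


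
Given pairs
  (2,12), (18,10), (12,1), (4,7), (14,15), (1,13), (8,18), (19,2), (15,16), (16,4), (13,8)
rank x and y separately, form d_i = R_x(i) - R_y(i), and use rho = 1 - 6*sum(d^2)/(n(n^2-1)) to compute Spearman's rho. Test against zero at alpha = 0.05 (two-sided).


Step 1: Rank x and y separately (midranks; no ties here).
rank(x): 2->2, 18->10, 12->5, 4->3, 14->7, 1->1, 8->4, 19->11, 15->8, 16->9, 13->6
rank(y): 12->7, 10->6, 1->1, 7->4, 15->9, 13->8, 18->11, 2->2, 16->10, 4->3, 8->5
Step 2: d_i = R_x(i) - R_y(i); compute d_i^2.
  (2-7)^2=25, (10-6)^2=16, (5-1)^2=16, (3-4)^2=1, (7-9)^2=4, (1-8)^2=49, (4-11)^2=49, (11-2)^2=81, (8-10)^2=4, (9-3)^2=36, (6-5)^2=1
sum(d^2) = 282.
Step 3: rho = 1 - 6*282 / (11*(11^2 - 1)) = 1 - 1692/1320 = -0.281818.
Step 4: Under H0, t = rho * sqrt((n-2)/(1-rho^2)) = -0.8812 ~ t(9).
Step 5: Two-sided p-value from the t-distribution with 9 df = 0.401145.
Step 6: alpha = 0.05. fail to reject H0.

rho = -0.2818, p = 0.401145, fail to reject H0 at alpha = 0.05.


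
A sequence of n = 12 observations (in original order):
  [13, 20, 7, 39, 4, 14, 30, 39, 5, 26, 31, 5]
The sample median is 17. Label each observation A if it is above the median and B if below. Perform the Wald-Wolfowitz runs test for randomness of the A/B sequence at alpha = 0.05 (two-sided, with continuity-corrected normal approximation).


Step 1: Compute median = 17; label A = above, B = below.
Labels in order: BABABBAABAAB  (n_A = 6, n_B = 6)
Step 2: Count runs R = 9.
Step 3: Under H0 (random ordering), E[R] = 2*n_A*n_B/(n_A+n_B) + 1 = 2*6*6/12 + 1 = 7.0000.
        Var[R] = 2*n_A*n_B*(2*n_A*n_B - n_A - n_B) / ((n_A+n_B)^2 * (n_A+n_B-1)) = 4320/1584 = 2.7273.
        SD[R] = 1.6514.
Step 4: Continuity-corrected z = (R - 0.5 - E[R]) / SD[R] = (9 - 0.5 - 7.0000) / 1.6514 = 0.9083.
Step 5: Two-sided p-value via normal approximation = 2*(1 - Phi(|z|)) = 0.363722.
Step 6: alpha = 0.05. fail to reject H0.

R = 9, z = 0.9083, p = 0.363722, fail to reject H0.


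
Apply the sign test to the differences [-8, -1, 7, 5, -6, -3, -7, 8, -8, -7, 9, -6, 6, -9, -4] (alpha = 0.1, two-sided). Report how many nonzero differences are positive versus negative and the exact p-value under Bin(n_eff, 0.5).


Step 1: Discard zero differences. Original n = 15; n_eff = number of nonzero differences = 15.
Nonzero differences (with sign): -8, -1, +7, +5, -6, -3, -7, +8, -8, -7, +9, -6, +6, -9, -4
Step 2: Count signs: positive = 5, negative = 10.
Step 3: Under H0: P(positive) = 0.5, so the number of positives S ~ Bin(15, 0.5).
Step 4: Two-sided exact p-value = sum of Bin(15,0.5) probabilities at or below the observed probability = 0.301758.
Step 5: alpha = 0.1. fail to reject H0.

n_eff = 15, pos = 5, neg = 10, p = 0.301758, fail to reject H0.


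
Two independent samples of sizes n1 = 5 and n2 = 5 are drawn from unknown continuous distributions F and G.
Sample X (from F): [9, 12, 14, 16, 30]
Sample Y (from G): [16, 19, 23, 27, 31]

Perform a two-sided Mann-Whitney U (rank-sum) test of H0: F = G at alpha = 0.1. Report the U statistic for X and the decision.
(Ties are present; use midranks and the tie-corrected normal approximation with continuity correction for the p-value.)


Step 1: Combine and sort all 10 observations; assign midranks.
sorted (value, group): (9,X), (12,X), (14,X), (16,X), (16,Y), (19,Y), (23,Y), (27,Y), (30,X), (31,Y)
ranks: 9->1, 12->2, 14->3, 16->4.5, 16->4.5, 19->6, 23->7, 27->8, 30->9, 31->10
Step 2: Rank sum for X: R1 = 1 + 2 + 3 + 4.5 + 9 = 19.5.
Step 3: U_X = R1 - n1(n1+1)/2 = 19.5 - 5*6/2 = 19.5 - 15 = 4.5.
       U_Y = n1*n2 - U_X = 25 - 4.5 = 20.5.
Step 4: Ties are present, so use the tie-corrected normal approximation (with continuity correction) for the p-value.
Step 5: p-value = 0.116074; compare to alpha = 0.1. fail to reject H0.

U_X = 4.5, p = 0.116074, fail to reject H0 at alpha = 0.1.


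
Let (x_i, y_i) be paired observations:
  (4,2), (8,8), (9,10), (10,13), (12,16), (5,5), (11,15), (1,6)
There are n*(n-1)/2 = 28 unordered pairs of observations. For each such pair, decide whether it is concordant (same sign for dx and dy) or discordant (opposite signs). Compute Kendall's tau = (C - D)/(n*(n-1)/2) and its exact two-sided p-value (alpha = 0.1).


Step 1: Enumerate the 28 unordered pairs (i,j) with i<j and classify each by sign(x_j-x_i) * sign(y_j-y_i).
  (1,2):dx=+4,dy=+6->C; (1,3):dx=+5,dy=+8->C; (1,4):dx=+6,dy=+11->C; (1,5):dx=+8,dy=+14->C
  (1,6):dx=+1,dy=+3->C; (1,7):dx=+7,dy=+13->C; (1,8):dx=-3,dy=+4->D; (2,3):dx=+1,dy=+2->C
  (2,4):dx=+2,dy=+5->C; (2,5):dx=+4,dy=+8->C; (2,6):dx=-3,dy=-3->C; (2,7):dx=+3,dy=+7->C
  (2,8):dx=-7,dy=-2->C; (3,4):dx=+1,dy=+3->C; (3,5):dx=+3,dy=+6->C; (3,6):dx=-4,dy=-5->C
  (3,7):dx=+2,dy=+5->C; (3,8):dx=-8,dy=-4->C; (4,5):dx=+2,dy=+3->C; (4,6):dx=-5,dy=-8->C
  (4,7):dx=+1,dy=+2->C; (4,8):dx=-9,dy=-7->C; (5,6):dx=-7,dy=-11->C; (5,7):dx=-1,dy=-1->C
  (5,8):dx=-11,dy=-10->C; (6,7):dx=+6,dy=+10->C; (6,8):dx=-4,dy=+1->D; (7,8):dx=-10,dy=-9->C
Step 2: C = 26, D = 2, total pairs = 28.
Step 3: tau = (C - D)/(n(n-1)/2) = (26 - 2)/28 = 0.857143.
Step 4: Exact two-sided p-value (enumerate n! = 40320 permutations of y under H0): p = 0.001736.
Step 5: alpha = 0.1. reject H0.

tau_b = 0.8571 (C=26, D=2), p = 0.001736, reject H0.


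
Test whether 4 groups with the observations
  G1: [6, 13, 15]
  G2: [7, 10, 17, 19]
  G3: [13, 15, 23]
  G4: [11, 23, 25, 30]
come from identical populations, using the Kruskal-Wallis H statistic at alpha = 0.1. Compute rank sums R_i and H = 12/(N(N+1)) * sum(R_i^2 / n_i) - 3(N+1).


Step 1: Combine all N = 14 observations and assign midranks.
sorted (value, group, rank): (6,G1,1), (7,G2,2), (10,G2,3), (11,G4,4), (13,G1,5.5), (13,G3,5.5), (15,G1,7.5), (15,G3,7.5), (17,G2,9), (19,G2,10), (23,G3,11.5), (23,G4,11.5), (25,G4,13), (30,G4,14)
Step 2: Sum ranks within each group.
R_1 = 14 (n_1 = 3)
R_2 = 24 (n_2 = 4)
R_3 = 24.5 (n_3 = 3)
R_4 = 42.5 (n_4 = 4)
Step 3: H = 12/(N(N+1)) * sum(R_i^2/n_i) - 3(N+1)
     = 12/(14*15) * (14^2/3 + 24^2/4 + 24.5^2/3 + 42.5^2/4) - 3*15
     = 0.057143 * 860.979 - 45
     = 4.198810.
Step 4: Ties present; correction factor C = 1 - 18/(14^3 - 14) = 0.993407. Corrected H = 4.198810 / 0.993407 = 4.226678.
Step 5: Under H0, H ~ chi^2(3); p-value = 0.238004.
Step 6: alpha = 0.1. fail to reject H0.

H = 4.2267, df = 3, p = 0.238004, fail to reject H0.


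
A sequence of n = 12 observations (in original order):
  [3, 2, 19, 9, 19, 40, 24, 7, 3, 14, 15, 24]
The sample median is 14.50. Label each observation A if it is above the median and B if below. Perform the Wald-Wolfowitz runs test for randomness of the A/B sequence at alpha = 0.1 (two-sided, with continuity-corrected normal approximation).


Step 1: Compute median = 14.50; label A = above, B = below.
Labels in order: BBABAAABBBAA  (n_A = 6, n_B = 6)
Step 2: Count runs R = 6.
Step 3: Under H0 (random ordering), E[R] = 2*n_A*n_B/(n_A+n_B) + 1 = 2*6*6/12 + 1 = 7.0000.
        Var[R] = 2*n_A*n_B*(2*n_A*n_B - n_A - n_B) / ((n_A+n_B)^2 * (n_A+n_B-1)) = 4320/1584 = 2.7273.
        SD[R] = 1.6514.
Step 4: Continuity-corrected z = (R + 0.5 - E[R]) / SD[R] = (6 + 0.5 - 7.0000) / 1.6514 = -0.3028.
Step 5: Two-sided p-value via normal approximation = 2*(1 - Phi(|z|)) = 0.762069.
Step 6: alpha = 0.1. fail to reject H0.

R = 6, z = -0.3028, p = 0.762069, fail to reject H0.


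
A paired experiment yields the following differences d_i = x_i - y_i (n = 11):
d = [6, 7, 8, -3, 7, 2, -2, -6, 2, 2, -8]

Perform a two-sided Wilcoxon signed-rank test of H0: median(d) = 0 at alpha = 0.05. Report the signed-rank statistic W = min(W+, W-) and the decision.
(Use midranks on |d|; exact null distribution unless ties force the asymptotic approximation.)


Step 1: Drop any zero differences (none here) and take |d_i|.
|d| = [6, 7, 8, 3, 7, 2, 2, 6, 2, 2, 8]
Step 2: Midrank |d_i| (ties get averaged ranks).
ranks: |6|->6.5, |7|->8.5, |8|->10.5, |3|->5, |7|->8.5, |2|->2.5, |2|->2.5, |6|->6.5, |2|->2.5, |2|->2.5, |8|->10.5
Step 3: Attach original signs; sum ranks with positive sign and with negative sign.
W+ = 6.5 + 8.5 + 10.5 + 8.5 + 2.5 + 2.5 + 2.5 = 41.5
W- = 5 + 2.5 + 6.5 + 10.5 = 24.5
(Check: W+ + W- = 66 should equal n(n+1)/2 = 66.)
Step 4: Test statistic W = min(W+, W-) = 24.5.
Step 5: Ties in |d|, so use the tie-corrected normal approximation.
        E[W] = n(n+1)/4 = 11*12/4 = 33.
        Tie groups: |d|=2 (t=4), |d|=6 (t=2), |d|=7 (t=2), |d|=8 (t=2); sum(t^3 - t) = 78.
        Var[W] = n(n+1)(2n+1)/24 - sum(t^3-t)/48 = 3036/24 - 78/48 = 124.875.
        z = (W - E[W]) / sqrt(Var[W]) = (24.5 - 33) / 11.1747 = -0.7606.
        Two-sided p = 2*Phi(z) = 0.446870.
Step 6: alpha = 0.05. fail to reject H0.

W+ = 41.5, W- = 24.5, W = min = 24.5, p = 0.446870, fail to reject H0.


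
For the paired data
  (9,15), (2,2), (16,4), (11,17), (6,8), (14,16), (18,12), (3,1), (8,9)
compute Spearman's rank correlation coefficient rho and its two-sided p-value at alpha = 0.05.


Step 1: Rank x and y separately (midranks; no ties here).
rank(x): 9->5, 2->1, 16->8, 11->6, 6->3, 14->7, 18->9, 3->2, 8->4
rank(y): 15->7, 2->2, 4->3, 17->9, 8->4, 16->8, 12->6, 1->1, 9->5
Step 2: d_i = R_x(i) - R_y(i); compute d_i^2.
  (5-7)^2=4, (1-2)^2=1, (8-3)^2=25, (6-9)^2=9, (3-4)^2=1, (7-8)^2=1, (9-6)^2=9, (2-1)^2=1, (4-5)^2=1
sum(d^2) = 52.
Step 3: rho = 1 - 6*52 / (9*(9^2 - 1)) = 1 - 312/720 = 0.566667.
Step 4: Under H0, t = rho * sqrt((n-2)/(1-rho^2)) = 1.8196 ~ t(7).
Step 5: Two-sided p-value from the t-distribution with 7 df = 0.111633.
Step 6: alpha = 0.05. fail to reject H0.

rho = 0.5667, p = 0.111633, fail to reject H0 at alpha = 0.05.


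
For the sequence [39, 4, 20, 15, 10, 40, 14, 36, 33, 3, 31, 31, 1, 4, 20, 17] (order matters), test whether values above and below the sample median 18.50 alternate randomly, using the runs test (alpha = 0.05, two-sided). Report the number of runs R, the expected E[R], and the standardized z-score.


Step 1: Compute median = 18.50; label A = above, B = below.
Labels in order: ABABBABAABAABBAB  (n_A = 8, n_B = 8)
Step 2: Count runs R = 12.
Step 3: Under H0 (random ordering), E[R] = 2*n_A*n_B/(n_A+n_B) + 1 = 2*8*8/16 + 1 = 9.0000.
        Var[R] = 2*n_A*n_B*(2*n_A*n_B - n_A - n_B) / ((n_A+n_B)^2 * (n_A+n_B-1)) = 14336/3840 = 3.7333.
        SD[R] = 1.9322.
Step 4: Continuity-corrected z = (R - 0.5 - E[R]) / SD[R] = (12 - 0.5 - 9.0000) / 1.9322 = 1.2939.
Step 5: Two-sided p-value via normal approximation = 2*(1 - Phi(|z|)) = 0.195709.
Step 6: alpha = 0.05. fail to reject H0.

R = 12, z = 1.2939, p = 0.195709, fail to reject H0.


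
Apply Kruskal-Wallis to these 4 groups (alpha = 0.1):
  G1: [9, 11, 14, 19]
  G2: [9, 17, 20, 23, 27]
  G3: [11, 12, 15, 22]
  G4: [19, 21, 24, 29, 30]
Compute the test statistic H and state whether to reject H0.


Step 1: Combine all N = 18 observations and assign midranks.
sorted (value, group, rank): (9,G1,1.5), (9,G2,1.5), (11,G1,3.5), (11,G3,3.5), (12,G3,5), (14,G1,6), (15,G3,7), (17,G2,8), (19,G1,9.5), (19,G4,9.5), (20,G2,11), (21,G4,12), (22,G3,13), (23,G2,14), (24,G4,15), (27,G2,16), (29,G4,17), (30,G4,18)
Step 2: Sum ranks within each group.
R_1 = 20.5 (n_1 = 4)
R_2 = 50.5 (n_2 = 5)
R_3 = 28.5 (n_3 = 4)
R_4 = 71.5 (n_4 = 5)
Step 3: H = 12/(N(N+1)) * sum(R_i^2/n_i) - 3(N+1)
     = 12/(18*19) * (20.5^2/4 + 50.5^2/5 + 28.5^2/4 + 71.5^2/5) - 3*19
     = 0.035088 * 1840.62 - 57
     = 7.583333.
Step 4: Ties present; correction factor C = 1 - 18/(18^3 - 18) = 0.996904. Corrected H = 7.583333 / 0.996904 = 7.606884.
Step 5: Under H0, H ~ chi^2(3); p-value = 0.054875.
Step 6: alpha = 0.1. reject H0.

H = 7.6069, df = 3, p = 0.054875, reject H0.


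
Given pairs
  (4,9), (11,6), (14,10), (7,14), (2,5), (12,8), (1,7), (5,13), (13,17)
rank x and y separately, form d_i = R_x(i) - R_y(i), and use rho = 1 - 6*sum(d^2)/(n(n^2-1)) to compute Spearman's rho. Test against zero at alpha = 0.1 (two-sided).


Step 1: Rank x and y separately (midranks; no ties here).
rank(x): 4->3, 11->6, 14->9, 7->5, 2->2, 12->7, 1->1, 5->4, 13->8
rank(y): 9->5, 6->2, 10->6, 14->8, 5->1, 8->4, 7->3, 13->7, 17->9
Step 2: d_i = R_x(i) - R_y(i); compute d_i^2.
  (3-5)^2=4, (6-2)^2=16, (9-6)^2=9, (5-8)^2=9, (2-1)^2=1, (7-4)^2=9, (1-3)^2=4, (4-7)^2=9, (8-9)^2=1
sum(d^2) = 62.
Step 3: rho = 1 - 6*62 / (9*(9^2 - 1)) = 1 - 372/720 = 0.483333.
Step 4: Under H0, t = rho * sqrt((n-2)/(1-rho^2)) = 1.4607 ~ t(7).
Step 5: Two-sided p-value from the t-distribution with 7 df = 0.187470.
Step 6: alpha = 0.1. fail to reject H0.

rho = 0.4833, p = 0.187470, fail to reject H0 at alpha = 0.1.


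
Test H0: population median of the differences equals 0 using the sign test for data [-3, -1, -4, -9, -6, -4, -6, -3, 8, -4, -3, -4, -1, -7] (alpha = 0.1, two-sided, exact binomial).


Step 1: Discard zero differences. Original n = 14; n_eff = number of nonzero differences = 14.
Nonzero differences (with sign): -3, -1, -4, -9, -6, -4, -6, -3, +8, -4, -3, -4, -1, -7
Step 2: Count signs: positive = 1, negative = 13.
Step 3: Under H0: P(positive) = 0.5, so the number of positives S ~ Bin(14, 0.5).
Step 4: Two-sided exact p-value = sum of Bin(14,0.5) probabilities at or below the observed probability = 0.001831.
Step 5: alpha = 0.1. reject H0.

n_eff = 14, pos = 1, neg = 13, p = 0.001831, reject H0.


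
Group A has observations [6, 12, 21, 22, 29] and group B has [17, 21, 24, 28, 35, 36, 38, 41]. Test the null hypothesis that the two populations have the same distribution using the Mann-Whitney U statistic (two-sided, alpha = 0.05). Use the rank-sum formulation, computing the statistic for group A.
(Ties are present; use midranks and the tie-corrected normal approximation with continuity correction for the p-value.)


Step 1: Combine and sort all 13 observations; assign midranks.
sorted (value, group): (6,X), (12,X), (17,Y), (21,X), (21,Y), (22,X), (24,Y), (28,Y), (29,X), (35,Y), (36,Y), (38,Y), (41,Y)
ranks: 6->1, 12->2, 17->3, 21->4.5, 21->4.5, 22->6, 24->7, 28->8, 29->9, 35->10, 36->11, 38->12, 41->13
Step 2: Rank sum for X: R1 = 1 + 2 + 4.5 + 6 + 9 = 22.5.
Step 3: U_X = R1 - n1(n1+1)/2 = 22.5 - 5*6/2 = 22.5 - 15 = 7.5.
       U_Y = n1*n2 - U_X = 40 - 7.5 = 32.5.
Step 4: Ties are present, so use the tie-corrected normal approximation (with continuity correction) for the p-value.
Step 5: p-value = 0.078571; compare to alpha = 0.05. fail to reject H0.

U_X = 7.5, p = 0.078571, fail to reject H0 at alpha = 0.05.


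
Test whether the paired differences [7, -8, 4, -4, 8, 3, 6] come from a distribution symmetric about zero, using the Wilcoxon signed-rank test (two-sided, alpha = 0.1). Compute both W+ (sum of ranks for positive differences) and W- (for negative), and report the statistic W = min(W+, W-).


Step 1: Drop any zero differences (none here) and take |d_i|.
|d| = [7, 8, 4, 4, 8, 3, 6]
Step 2: Midrank |d_i| (ties get averaged ranks).
ranks: |7|->5, |8|->6.5, |4|->2.5, |4|->2.5, |8|->6.5, |3|->1, |6|->4
Step 3: Attach original signs; sum ranks with positive sign and with negative sign.
W+ = 5 + 2.5 + 6.5 + 1 + 4 = 19
W- = 6.5 + 2.5 = 9
(Check: W+ + W- = 28 should equal n(n+1)/2 = 28.)
Step 4: Test statistic W = min(W+, W-) = 9.
Step 5: Ties in |d|, so use the tie-corrected normal approximation.
        E[W] = n(n+1)/4 = 7*8/4 = 14.
        Tie groups: |d|=4 (t=2), |d|=8 (t=2); sum(t^3 - t) = 12.
        Var[W] = n(n+1)(2n+1)/24 - sum(t^3-t)/48 = 840/24 - 12/48 = 34.75.
        z = (W - E[W]) / sqrt(Var[W]) = (9 - 14) / 5.8949 = -0.8482.
        Two-sided p = 2*Phi(z) = 0.396333.
Step 6: alpha = 0.1. fail to reject H0.

W+ = 19, W- = 9, W = min = 9, p = 0.396333, fail to reject H0.


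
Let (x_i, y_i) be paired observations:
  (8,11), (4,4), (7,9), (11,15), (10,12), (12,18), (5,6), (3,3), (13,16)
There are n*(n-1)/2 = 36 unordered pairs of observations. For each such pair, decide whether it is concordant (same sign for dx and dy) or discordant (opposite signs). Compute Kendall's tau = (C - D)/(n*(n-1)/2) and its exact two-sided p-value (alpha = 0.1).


Step 1: Enumerate the 36 unordered pairs (i,j) with i<j and classify each by sign(x_j-x_i) * sign(y_j-y_i).
  (1,2):dx=-4,dy=-7->C; (1,3):dx=-1,dy=-2->C; (1,4):dx=+3,dy=+4->C; (1,5):dx=+2,dy=+1->C
  (1,6):dx=+4,dy=+7->C; (1,7):dx=-3,dy=-5->C; (1,8):dx=-5,dy=-8->C; (1,9):dx=+5,dy=+5->C
  (2,3):dx=+3,dy=+5->C; (2,4):dx=+7,dy=+11->C; (2,5):dx=+6,dy=+8->C; (2,6):dx=+8,dy=+14->C
  (2,7):dx=+1,dy=+2->C; (2,8):dx=-1,dy=-1->C; (2,9):dx=+9,dy=+12->C; (3,4):dx=+4,dy=+6->C
  (3,5):dx=+3,dy=+3->C; (3,6):dx=+5,dy=+9->C; (3,7):dx=-2,dy=-3->C; (3,8):dx=-4,dy=-6->C
  (3,9):dx=+6,dy=+7->C; (4,5):dx=-1,dy=-3->C; (4,6):dx=+1,dy=+3->C; (4,7):dx=-6,dy=-9->C
  (4,8):dx=-8,dy=-12->C; (4,9):dx=+2,dy=+1->C; (5,6):dx=+2,dy=+6->C; (5,7):dx=-5,dy=-6->C
  (5,8):dx=-7,dy=-9->C; (5,9):dx=+3,dy=+4->C; (6,7):dx=-7,dy=-12->C; (6,8):dx=-9,dy=-15->C
  (6,9):dx=+1,dy=-2->D; (7,8):dx=-2,dy=-3->C; (7,9):dx=+8,dy=+10->C; (8,9):dx=+10,dy=+13->C
Step 2: C = 35, D = 1, total pairs = 36.
Step 3: tau = (C - D)/(n(n-1)/2) = (35 - 1)/36 = 0.944444.
Step 4: Exact two-sided p-value (enumerate n! = 362880 permutations of y under H0): p = 0.000050.
Step 5: alpha = 0.1. reject H0.

tau_b = 0.9444 (C=35, D=1), p = 0.000050, reject H0.


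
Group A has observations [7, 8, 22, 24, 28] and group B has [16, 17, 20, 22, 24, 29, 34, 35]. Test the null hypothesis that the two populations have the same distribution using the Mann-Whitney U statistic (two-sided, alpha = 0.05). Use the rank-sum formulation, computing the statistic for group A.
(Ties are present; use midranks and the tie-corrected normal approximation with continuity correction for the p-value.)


Step 1: Combine and sort all 13 observations; assign midranks.
sorted (value, group): (7,X), (8,X), (16,Y), (17,Y), (20,Y), (22,X), (22,Y), (24,X), (24,Y), (28,X), (29,Y), (34,Y), (35,Y)
ranks: 7->1, 8->2, 16->3, 17->4, 20->5, 22->6.5, 22->6.5, 24->8.5, 24->8.5, 28->10, 29->11, 34->12, 35->13
Step 2: Rank sum for X: R1 = 1 + 2 + 6.5 + 8.5 + 10 = 28.
Step 3: U_X = R1 - n1(n1+1)/2 = 28 - 5*6/2 = 28 - 15 = 13.
       U_Y = n1*n2 - U_X = 40 - 13 = 27.
Step 4: Ties are present, so use the tie-corrected normal approximation (with continuity correction) for the p-value.
Step 5: p-value = 0.340019; compare to alpha = 0.05. fail to reject H0.

U_X = 13, p = 0.340019, fail to reject H0 at alpha = 0.05.


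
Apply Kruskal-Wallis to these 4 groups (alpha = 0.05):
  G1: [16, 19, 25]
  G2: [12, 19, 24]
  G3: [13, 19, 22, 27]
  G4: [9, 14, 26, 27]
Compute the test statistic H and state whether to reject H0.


Step 1: Combine all N = 14 observations and assign midranks.
sorted (value, group, rank): (9,G4,1), (12,G2,2), (13,G3,3), (14,G4,4), (16,G1,5), (19,G1,7), (19,G2,7), (19,G3,7), (22,G3,9), (24,G2,10), (25,G1,11), (26,G4,12), (27,G3,13.5), (27,G4,13.5)
Step 2: Sum ranks within each group.
R_1 = 23 (n_1 = 3)
R_2 = 19 (n_2 = 3)
R_3 = 32.5 (n_3 = 4)
R_4 = 30.5 (n_4 = 4)
Step 3: H = 12/(N(N+1)) * sum(R_i^2/n_i) - 3(N+1)
     = 12/(14*15) * (23^2/3 + 19^2/3 + 32.5^2/4 + 30.5^2/4) - 3*15
     = 0.057143 * 793.292 - 45
     = 0.330952.
Step 4: Ties present; correction factor C = 1 - 30/(14^3 - 14) = 0.989011. Corrected H = 0.330952 / 0.989011 = 0.334630.
Step 5: Under H0, H ~ chi^2(3); p-value = 0.953389.
Step 6: alpha = 0.05. fail to reject H0.

H = 0.3346, df = 3, p = 0.953389, fail to reject H0.


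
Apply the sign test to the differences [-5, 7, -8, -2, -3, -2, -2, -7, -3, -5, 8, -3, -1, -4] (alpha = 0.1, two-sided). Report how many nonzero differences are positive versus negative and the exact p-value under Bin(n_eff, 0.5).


Step 1: Discard zero differences. Original n = 14; n_eff = number of nonzero differences = 14.
Nonzero differences (with sign): -5, +7, -8, -2, -3, -2, -2, -7, -3, -5, +8, -3, -1, -4
Step 2: Count signs: positive = 2, negative = 12.
Step 3: Under H0: P(positive) = 0.5, so the number of positives S ~ Bin(14, 0.5).
Step 4: Two-sided exact p-value = sum of Bin(14,0.5) probabilities at or below the observed probability = 0.012939.
Step 5: alpha = 0.1. reject H0.

n_eff = 14, pos = 2, neg = 12, p = 0.012939, reject H0.


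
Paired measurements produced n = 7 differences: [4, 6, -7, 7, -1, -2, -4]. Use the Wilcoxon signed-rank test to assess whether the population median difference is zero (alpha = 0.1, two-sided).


Step 1: Drop any zero differences (none here) and take |d_i|.
|d| = [4, 6, 7, 7, 1, 2, 4]
Step 2: Midrank |d_i| (ties get averaged ranks).
ranks: |4|->3.5, |6|->5, |7|->6.5, |7|->6.5, |1|->1, |2|->2, |4|->3.5
Step 3: Attach original signs; sum ranks with positive sign and with negative sign.
W+ = 3.5 + 5 + 6.5 = 15
W- = 6.5 + 1 + 2 + 3.5 = 13
(Check: W+ + W- = 28 should equal n(n+1)/2 = 28.)
Step 4: Test statistic W = min(W+, W-) = 13.
Step 5: Ties in |d|, so use the tie-corrected normal approximation.
        E[W] = n(n+1)/4 = 7*8/4 = 14.
        Tie groups: |d|=4 (t=2), |d|=7 (t=2); sum(t^3 - t) = 12.
        Var[W] = n(n+1)(2n+1)/24 - sum(t^3-t)/48 = 840/24 - 12/48 = 34.75.
        z = (W - E[W]) / sqrt(Var[W]) = (13 - 14) / 5.8949 = -0.1696.
        Two-sided p = 2*Phi(z) = 0.865295.
Step 6: alpha = 0.1. fail to reject H0.

W+ = 15, W- = 13, W = min = 13, p = 0.865295, fail to reject H0.


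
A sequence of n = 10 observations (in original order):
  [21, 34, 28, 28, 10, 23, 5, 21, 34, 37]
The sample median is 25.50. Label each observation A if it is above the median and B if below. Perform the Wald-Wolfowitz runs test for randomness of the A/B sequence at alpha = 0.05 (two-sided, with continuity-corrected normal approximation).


Step 1: Compute median = 25.50; label A = above, B = below.
Labels in order: BAAABBBBAA  (n_A = 5, n_B = 5)
Step 2: Count runs R = 4.
Step 3: Under H0 (random ordering), E[R] = 2*n_A*n_B/(n_A+n_B) + 1 = 2*5*5/10 + 1 = 6.0000.
        Var[R] = 2*n_A*n_B*(2*n_A*n_B - n_A - n_B) / ((n_A+n_B)^2 * (n_A+n_B-1)) = 2000/900 = 2.2222.
        SD[R] = 1.4907.
Step 4: Continuity-corrected z = (R + 0.5 - E[R]) / SD[R] = (4 + 0.5 - 6.0000) / 1.4907 = -1.0062.
Step 5: Two-sided p-value via normal approximation = 2*(1 - Phi(|z|)) = 0.314305.
Step 6: alpha = 0.05. fail to reject H0.

R = 4, z = -1.0062, p = 0.314305, fail to reject H0.


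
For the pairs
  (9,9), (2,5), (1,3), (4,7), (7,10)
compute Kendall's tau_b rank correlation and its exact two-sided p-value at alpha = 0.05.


Step 1: Enumerate the 10 unordered pairs (i,j) with i<j and classify each by sign(x_j-x_i) * sign(y_j-y_i).
  (1,2):dx=-7,dy=-4->C; (1,3):dx=-8,dy=-6->C; (1,4):dx=-5,dy=-2->C; (1,5):dx=-2,dy=+1->D
  (2,3):dx=-1,dy=-2->C; (2,4):dx=+2,dy=+2->C; (2,5):dx=+5,dy=+5->C; (3,4):dx=+3,dy=+4->C
  (3,5):dx=+6,dy=+7->C; (4,5):dx=+3,dy=+3->C
Step 2: C = 9, D = 1, total pairs = 10.
Step 3: tau = (C - D)/(n(n-1)/2) = (9 - 1)/10 = 0.800000.
Step 4: Exact two-sided p-value (enumerate n! = 120 permutations of y under H0): p = 0.083333.
Step 5: alpha = 0.05. fail to reject H0.

tau_b = 0.8000 (C=9, D=1), p = 0.083333, fail to reject H0.


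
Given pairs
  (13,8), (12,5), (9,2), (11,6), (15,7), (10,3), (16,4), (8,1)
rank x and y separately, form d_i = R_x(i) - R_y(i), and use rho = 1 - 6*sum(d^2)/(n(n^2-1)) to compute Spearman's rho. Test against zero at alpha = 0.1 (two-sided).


Step 1: Rank x and y separately (midranks; no ties here).
rank(x): 13->6, 12->5, 9->2, 11->4, 15->7, 10->3, 16->8, 8->1
rank(y): 8->8, 5->5, 2->2, 6->6, 7->7, 3->3, 4->4, 1->1
Step 2: d_i = R_x(i) - R_y(i); compute d_i^2.
  (6-8)^2=4, (5-5)^2=0, (2-2)^2=0, (4-6)^2=4, (7-7)^2=0, (3-3)^2=0, (8-4)^2=16, (1-1)^2=0
sum(d^2) = 24.
Step 3: rho = 1 - 6*24 / (8*(8^2 - 1)) = 1 - 144/504 = 0.714286.
Step 4: Under H0, t = rho * sqrt((n-2)/(1-rho^2)) = 2.5000 ~ t(6).
Step 5: Two-sided p-value from the t-distribution with 6 df = 0.046528.
Step 6: alpha = 0.1. reject H0.

rho = 0.7143, p = 0.046528, reject H0 at alpha = 0.1.


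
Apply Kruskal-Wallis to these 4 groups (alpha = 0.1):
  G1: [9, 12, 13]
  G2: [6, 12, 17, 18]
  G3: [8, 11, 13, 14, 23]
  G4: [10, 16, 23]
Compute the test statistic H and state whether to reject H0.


Step 1: Combine all N = 15 observations and assign midranks.
sorted (value, group, rank): (6,G2,1), (8,G3,2), (9,G1,3), (10,G4,4), (11,G3,5), (12,G1,6.5), (12,G2,6.5), (13,G1,8.5), (13,G3,8.5), (14,G3,10), (16,G4,11), (17,G2,12), (18,G2,13), (23,G3,14.5), (23,G4,14.5)
Step 2: Sum ranks within each group.
R_1 = 18 (n_1 = 3)
R_2 = 32.5 (n_2 = 4)
R_3 = 40 (n_3 = 5)
R_4 = 29.5 (n_4 = 3)
Step 3: H = 12/(N(N+1)) * sum(R_i^2/n_i) - 3(N+1)
     = 12/(15*16) * (18^2/3 + 32.5^2/4 + 40^2/5 + 29.5^2/3) - 3*16
     = 0.050000 * 982.146 - 48
     = 1.107292.
Step 4: Ties present; correction factor C = 1 - 18/(15^3 - 15) = 0.994643. Corrected H = 1.107292 / 0.994643 = 1.113256.
Step 5: Under H0, H ~ chi^2(3); p-value = 0.773875.
Step 6: alpha = 0.1. fail to reject H0.

H = 1.1133, df = 3, p = 0.773875, fail to reject H0.


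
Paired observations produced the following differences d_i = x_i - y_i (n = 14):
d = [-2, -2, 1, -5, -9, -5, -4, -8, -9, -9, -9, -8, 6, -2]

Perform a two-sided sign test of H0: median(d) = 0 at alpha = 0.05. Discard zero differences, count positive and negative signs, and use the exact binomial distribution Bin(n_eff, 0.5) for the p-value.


Step 1: Discard zero differences. Original n = 14; n_eff = number of nonzero differences = 14.
Nonzero differences (with sign): -2, -2, +1, -5, -9, -5, -4, -8, -9, -9, -9, -8, +6, -2
Step 2: Count signs: positive = 2, negative = 12.
Step 3: Under H0: P(positive) = 0.5, so the number of positives S ~ Bin(14, 0.5).
Step 4: Two-sided exact p-value = sum of Bin(14,0.5) probabilities at or below the observed probability = 0.012939.
Step 5: alpha = 0.05. reject H0.

n_eff = 14, pos = 2, neg = 12, p = 0.012939, reject H0.


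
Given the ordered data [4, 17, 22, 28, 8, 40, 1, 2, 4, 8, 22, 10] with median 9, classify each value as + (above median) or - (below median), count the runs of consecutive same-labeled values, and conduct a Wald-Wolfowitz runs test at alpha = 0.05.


Step 1: Compute median = 9; label A = above, B = below.
Labels in order: BAAABABBBBAA  (n_A = 6, n_B = 6)
Step 2: Count runs R = 6.
Step 3: Under H0 (random ordering), E[R] = 2*n_A*n_B/(n_A+n_B) + 1 = 2*6*6/12 + 1 = 7.0000.
        Var[R] = 2*n_A*n_B*(2*n_A*n_B - n_A - n_B) / ((n_A+n_B)^2 * (n_A+n_B-1)) = 4320/1584 = 2.7273.
        SD[R] = 1.6514.
Step 4: Continuity-corrected z = (R + 0.5 - E[R]) / SD[R] = (6 + 0.5 - 7.0000) / 1.6514 = -0.3028.
Step 5: Two-sided p-value via normal approximation = 2*(1 - Phi(|z|)) = 0.762069.
Step 6: alpha = 0.05. fail to reject H0.

R = 6, z = -0.3028, p = 0.762069, fail to reject H0.


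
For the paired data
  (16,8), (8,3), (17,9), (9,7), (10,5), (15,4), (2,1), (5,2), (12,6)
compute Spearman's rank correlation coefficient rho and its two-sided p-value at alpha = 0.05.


Step 1: Rank x and y separately (midranks; no ties here).
rank(x): 16->8, 8->3, 17->9, 9->4, 10->5, 15->7, 2->1, 5->2, 12->6
rank(y): 8->8, 3->3, 9->9, 7->7, 5->5, 4->4, 1->1, 2->2, 6->6
Step 2: d_i = R_x(i) - R_y(i); compute d_i^2.
  (8-8)^2=0, (3-3)^2=0, (9-9)^2=0, (4-7)^2=9, (5-5)^2=0, (7-4)^2=9, (1-1)^2=0, (2-2)^2=0, (6-6)^2=0
sum(d^2) = 18.
Step 3: rho = 1 - 6*18 / (9*(9^2 - 1)) = 1 - 108/720 = 0.850000.
Step 4: Under H0, t = rho * sqrt((n-2)/(1-rho^2)) = 4.2691 ~ t(7).
Step 5: Two-sided p-value from the t-distribution with 7 df = 0.003705.
Step 6: alpha = 0.05. reject H0.

rho = 0.8500, p = 0.003705, reject H0 at alpha = 0.05.


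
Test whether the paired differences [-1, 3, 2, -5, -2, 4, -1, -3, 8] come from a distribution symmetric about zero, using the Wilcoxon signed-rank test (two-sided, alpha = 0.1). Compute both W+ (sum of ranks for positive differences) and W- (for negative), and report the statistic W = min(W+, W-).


Step 1: Drop any zero differences (none here) and take |d_i|.
|d| = [1, 3, 2, 5, 2, 4, 1, 3, 8]
Step 2: Midrank |d_i| (ties get averaged ranks).
ranks: |1|->1.5, |3|->5.5, |2|->3.5, |5|->8, |2|->3.5, |4|->7, |1|->1.5, |3|->5.5, |8|->9
Step 3: Attach original signs; sum ranks with positive sign and with negative sign.
W+ = 5.5 + 3.5 + 7 + 9 = 25
W- = 1.5 + 8 + 3.5 + 1.5 + 5.5 = 20
(Check: W+ + W- = 45 should equal n(n+1)/2 = 45.)
Step 4: Test statistic W = min(W+, W-) = 20.
Step 5: Ties in |d|, so use the tie-corrected normal approximation.
        E[W] = n(n+1)/4 = 9*10/4 = 22.5.
        Tie groups: |d|=1 (t=2), |d|=2 (t=2), |d|=3 (t=2); sum(t^3 - t) = 18.
        Var[W] = n(n+1)(2n+1)/24 - sum(t^3-t)/48 = 1710/24 - 18/48 = 70.875.
        z = (W - E[W]) / sqrt(Var[W]) = (20 - 22.5) / 8.4187 = -0.2970.
        Two-sided p = 2*Phi(z) = 0.766499.
Step 6: alpha = 0.1. fail to reject H0.

W+ = 25, W- = 20, W = min = 20, p = 0.766499, fail to reject H0.


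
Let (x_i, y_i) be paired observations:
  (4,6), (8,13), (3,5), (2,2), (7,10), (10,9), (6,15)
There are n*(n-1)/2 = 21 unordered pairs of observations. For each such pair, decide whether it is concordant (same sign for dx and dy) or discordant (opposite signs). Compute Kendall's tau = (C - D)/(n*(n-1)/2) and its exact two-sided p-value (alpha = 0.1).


Step 1: Enumerate the 21 unordered pairs (i,j) with i<j and classify each by sign(x_j-x_i) * sign(y_j-y_i).
  (1,2):dx=+4,dy=+7->C; (1,3):dx=-1,dy=-1->C; (1,4):dx=-2,dy=-4->C; (1,5):dx=+3,dy=+4->C
  (1,6):dx=+6,dy=+3->C; (1,7):dx=+2,dy=+9->C; (2,3):dx=-5,dy=-8->C; (2,4):dx=-6,dy=-11->C
  (2,5):dx=-1,dy=-3->C; (2,6):dx=+2,dy=-4->D; (2,7):dx=-2,dy=+2->D; (3,4):dx=-1,dy=-3->C
  (3,5):dx=+4,dy=+5->C; (3,6):dx=+7,dy=+4->C; (3,7):dx=+3,dy=+10->C; (4,5):dx=+5,dy=+8->C
  (4,6):dx=+8,dy=+7->C; (4,7):dx=+4,dy=+13->C; (5,6):dx=+3,dy=-1->D; (5,7):dx=-1,dy=+5->D
  (6,7):dx=-4,dy=+6->D
Step 2: C = 16, D = 5, total pairs = 21.
Step 3: tau = (C - D)/(n(n-1)/2) = (16 - 5)/21 = 0.523810.
Step 4: Exact two-sided p-value (enumerate n! = 5040 permutations of y under H0): p = 0.136111.
Step 5: alpha = 0.1. fail to reject H0.

tau_b = 0.5238 (C=16, D=5), p = 0.136111, fail to reject H0.


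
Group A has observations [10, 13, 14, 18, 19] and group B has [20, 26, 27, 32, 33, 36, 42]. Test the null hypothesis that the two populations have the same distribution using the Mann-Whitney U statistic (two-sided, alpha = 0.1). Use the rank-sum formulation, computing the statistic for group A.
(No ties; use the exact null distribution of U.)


Step 1: Combine and sort all 12 observations; assign midranks.
sorted (value, group): (10,X), (13,X), (14,X), (18,X), (19,X), (20,Y), (26,Y), (27,Y), (32,Y), (33,Y), (36,Y), (42,Y)
ranks: 10->1, 13->2, 14->3, 18->4, 19->5, 20->6, 26->7, 27->8, 32->9, 33->10, 36->11, 42->12
Step 2: Rank sum for X: R1 = 1 + 2 + 3 + 4 + 5 = 15.
Step 3: U_X = R1 - n1(n1+1)/2 = 15 - 5*6/2 = 15 - 15 = 0.
       U_Y = n1*n2 - U_X = 35 - 0 = 35.
Step 4: No ties, so the exact null distribution of U (based on enumerating the C(12,5) = 792 equally likely rank assignments) gives the two-sided p-value.
Step 5: p-value = 0.002525; compare to alpha = 0.1. reject H0.

U_X = 0, p = 0.002525, reject H0 at alpha = 0.1.


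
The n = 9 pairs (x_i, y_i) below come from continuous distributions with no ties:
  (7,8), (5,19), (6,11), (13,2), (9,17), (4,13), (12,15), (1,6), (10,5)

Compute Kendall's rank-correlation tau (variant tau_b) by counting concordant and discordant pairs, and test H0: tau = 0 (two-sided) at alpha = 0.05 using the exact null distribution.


Step 1: Enumerate the 36 unordered pairs (i,j) with i<j and classify each by sign(x_j-x_i) * sign(y_j-y_i).
  (1,2):dx=-2,dy=+11->D; (1,3):dx=-1,dy=+3->D; (1,4):dx=+6,dy=-6->D; (1,5):dx=+2,dy=+9->C
  (1,6):dx=-3,dy=+5->D; (1,7):dx=+5,dy=+7->C; (1,8):dx=-6,dy=-2->C; (1,9):dx=+3,dy=-3->D
  (2,3):dx=+1,dy=-8->D; (2,4):dx=+8,dy=-17->D; (2,5):dx=+4,dy=-2->D; (2,6):dx=-1,dy=-6->C
  (2,7):dx=+7,dy=-4->D; (2,8):dx=-4,dy=-13->C; (2,9):dx=+5,dy=-14->D; (3,4):dx=+7,dy=-9->D
  (3,5):dx=+3,dy=+6->C; (3,6):dx=-2,dy=+2->D; (3,7):dx=+6,dy=+4->C; (3,8):dx=-5,dy=-5->C
  (3,9):dx=+4,dy=-6->D; (4,5):dx=-4,dy=+15->D; (4,6):dx=-9,dy=+11->D; (4,7):dx=-1,dy=+13->D
  (4,8):dx=-12,dy=+4->D; (4,9):dx=-3,dy=+3->D; (5,6):dx=-5,dy=-4->C; (5,7):dx=+3,dy=-2->D
  (5,8):dx=-8,dy=-11->C; (5,9):dx=+1,dy=-12->D; (6,7):dx=+8,dy=+2->C; (6,8):dx=-3,dy=-7->C
  (6,9):dx=+6,dy=-8->D; (7,8):dx=-11,dy=-9->C; (7,9):dx=-2,dy=-10->C; (8,9):dx=+9,dy=-1->D
Step 2: C = 14, D = 22, total pairs = 36.
Step 3: tau = (C - D)/(n(n-1)/2) = (14 - 22)/36 = -0.222222.
Step 4: Exact two-sided p-value (enumerate n! = 362880 permutations of y under H0): p = 0.476709.
Step 5: alpha = 0.05. fail to reject H0.

tau_b = -0.2222 (C=14, D=22), p = 0.476709, fail to reject H0.


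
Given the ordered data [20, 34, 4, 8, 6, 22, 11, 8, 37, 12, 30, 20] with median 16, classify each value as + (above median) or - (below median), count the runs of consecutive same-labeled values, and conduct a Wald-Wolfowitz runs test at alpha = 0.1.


Step 1: Compute median = 16; label A = above, B = below.
Labels in order: AABBBABBABAA  (n_A = 6, n_B = 6)
Step 2: Count runs R = 7.
Step 3: Under H0 (random ordering), E[R] = 2*n_A*n_B/(n_A+n_B) + 1 = 2*6*6/12 + 1 = 7.0000.
        Var[R] = 2*n_A*n_B*(2*n_A*n_B - n_A - n_B) / ((n_A+n_B)^2 * (n_A+n_B-1)) = 4320/1584 = 2.7273.
        SD[R] = 1.6514.
Step 4: R = E[R], so z = 0 with no continuity correction.
Step 5: Two-sided p-value via normal approximation = 2*(1 - Phi(|z|)) = 1.000000.
Step 6: alpha = 0.1. fail to reject H0.

R = 7, z = 0.0000, p = 1.000000, fail to reject H0.
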